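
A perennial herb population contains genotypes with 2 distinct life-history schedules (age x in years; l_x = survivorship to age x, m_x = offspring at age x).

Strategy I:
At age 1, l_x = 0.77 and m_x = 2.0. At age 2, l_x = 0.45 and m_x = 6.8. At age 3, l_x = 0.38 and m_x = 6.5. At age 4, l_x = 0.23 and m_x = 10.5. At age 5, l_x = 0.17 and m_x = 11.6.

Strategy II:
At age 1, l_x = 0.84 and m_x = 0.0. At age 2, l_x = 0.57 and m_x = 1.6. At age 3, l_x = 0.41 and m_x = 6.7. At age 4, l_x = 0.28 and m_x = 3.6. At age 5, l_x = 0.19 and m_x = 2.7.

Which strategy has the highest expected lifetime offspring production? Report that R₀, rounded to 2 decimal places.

11.46

Strategy I: R₀ = 0.77×2.0 + 0.45×6.8 + 0.38×6.5 + 0.23×10.5 + 0.17×11.6 = 11.4570
Strategy II: R₀ = 0.84×0.0 + 0.57×1.6 + 0.41×6.7 + 0.28×3.6 + 0.19×2.7 = 5.1800
Highest R₀: strategy I with 11.4570.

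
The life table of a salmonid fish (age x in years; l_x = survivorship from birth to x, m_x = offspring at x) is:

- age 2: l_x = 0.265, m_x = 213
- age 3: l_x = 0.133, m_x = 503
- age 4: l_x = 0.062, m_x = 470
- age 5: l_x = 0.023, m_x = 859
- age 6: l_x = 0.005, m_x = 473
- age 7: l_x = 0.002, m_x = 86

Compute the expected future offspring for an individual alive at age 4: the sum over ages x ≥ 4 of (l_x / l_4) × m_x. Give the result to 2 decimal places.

829.58

l_4 = 0.062. Conditional survival from age 4 to x is l_x / l_4.
  x=4: (0.062/0.062) × 470 = 470.0000
  x=5: (0.023/0.062) × 859 = 318.6613
  x=6: (0.005/0.062) × 473 = 38.1452
  x=7: (0.002/0.062) × 86 = 2.7742
Sum = 470.0000 + 318.6613 + 38.1452 + 2.7742 = 829.5806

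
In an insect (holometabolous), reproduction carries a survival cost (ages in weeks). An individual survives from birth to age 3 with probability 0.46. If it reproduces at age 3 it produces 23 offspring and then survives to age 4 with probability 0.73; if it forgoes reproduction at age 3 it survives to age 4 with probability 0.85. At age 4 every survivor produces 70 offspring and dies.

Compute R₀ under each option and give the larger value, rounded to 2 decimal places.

breed at age 3: R₀ = 0.46 × (23 + 0.73 × 70) = 0.46 × 74.1000 = 34.0860
delay to age 4: R₀ = 0.46 × (0.85 × 70) = 0.46 × 59.5000 = 27.3700
Higher: breed at age 3 (34.0860).

34.09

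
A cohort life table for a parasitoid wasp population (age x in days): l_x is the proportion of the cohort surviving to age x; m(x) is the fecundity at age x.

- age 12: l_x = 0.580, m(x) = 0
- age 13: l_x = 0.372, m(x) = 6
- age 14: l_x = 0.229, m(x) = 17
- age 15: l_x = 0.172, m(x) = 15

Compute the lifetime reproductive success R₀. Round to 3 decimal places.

8.705

R₀ = Σ l_x m(x):
  age 12: 0.580 × 0 = 0.0000
  age 13: 0.372 × 6 = 2.2320
  age 14: 0.229 × 17 = 3.8930
  age 15: 0.172 × 15 = 2.5800
R₀ = 0.0000 + 2.2320 + 3.8930 + 2.5800 = 8.7050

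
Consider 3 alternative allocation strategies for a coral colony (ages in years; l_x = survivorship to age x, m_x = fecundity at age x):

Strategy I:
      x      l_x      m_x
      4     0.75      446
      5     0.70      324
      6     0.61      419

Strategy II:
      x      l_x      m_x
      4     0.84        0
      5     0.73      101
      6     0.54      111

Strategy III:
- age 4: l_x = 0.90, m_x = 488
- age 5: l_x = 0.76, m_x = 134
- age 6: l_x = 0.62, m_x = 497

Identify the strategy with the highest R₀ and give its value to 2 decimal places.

Strategy I: R₀ = 0.75×446 + 0.70×324 + 0.61×419 = 816.8900
Strategy II: R₀ = 0.84×0 + 0.73×101 + 0.54×111 = 133.6700
Strategy III: R₀ = 0.90×488 + 0.76×134 + 0.62×497 = 849.1800
Highest R₀: strategy III with 849.1800.

849.18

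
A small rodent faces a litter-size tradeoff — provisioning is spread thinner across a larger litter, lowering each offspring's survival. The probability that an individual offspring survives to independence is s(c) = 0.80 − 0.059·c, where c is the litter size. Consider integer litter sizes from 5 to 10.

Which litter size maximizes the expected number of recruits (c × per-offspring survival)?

7

Expected recruits = c × s(c):
  c=5: 5 × 0.505 = 2.525
  c=6: 6 × 0.446 = 2.676
  c=7: 7 × 0.387 = 2.709
  c=8: 8 × 0.328 = 2.624
  c=9: 9 × 0.269 = 2.421
  c=10: 10 × 0.210 = 2.100
Maximum at c = 7 (2.709 recruits).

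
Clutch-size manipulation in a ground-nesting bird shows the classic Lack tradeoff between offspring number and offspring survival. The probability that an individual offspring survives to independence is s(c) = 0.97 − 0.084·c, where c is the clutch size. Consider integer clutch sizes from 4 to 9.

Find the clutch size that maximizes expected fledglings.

Expected fledglings = c × s(c):
  c=4: 4 × 0.634 = 2.536
  c=5: 5 × 0.550 = 2.750
  c=6: 6 × 0.466 = 2.796
  c=7: 7 × 0.382 = 2.674
  c=8: 8 × 0.298 = 2.384
  c=9: 9 × 0.214 = 1.926
Maximum at c = 6 (2.796 fledglings).

6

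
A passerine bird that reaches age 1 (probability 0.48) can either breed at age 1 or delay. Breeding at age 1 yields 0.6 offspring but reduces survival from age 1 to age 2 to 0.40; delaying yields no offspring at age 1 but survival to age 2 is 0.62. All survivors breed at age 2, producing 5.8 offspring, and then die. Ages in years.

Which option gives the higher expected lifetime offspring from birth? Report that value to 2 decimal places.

breed at age 1: R₀ = 0.48 × (0.6 + 0.40 × 5.8) = 0.48 × 2.9200 = 1.4016
delay to age 2: R₀ = 0.48 × (0.62 × 5.8) = 0.48 × 3.5960 = 1.7261
Higher: delay to age 2 (1.7261).

1.73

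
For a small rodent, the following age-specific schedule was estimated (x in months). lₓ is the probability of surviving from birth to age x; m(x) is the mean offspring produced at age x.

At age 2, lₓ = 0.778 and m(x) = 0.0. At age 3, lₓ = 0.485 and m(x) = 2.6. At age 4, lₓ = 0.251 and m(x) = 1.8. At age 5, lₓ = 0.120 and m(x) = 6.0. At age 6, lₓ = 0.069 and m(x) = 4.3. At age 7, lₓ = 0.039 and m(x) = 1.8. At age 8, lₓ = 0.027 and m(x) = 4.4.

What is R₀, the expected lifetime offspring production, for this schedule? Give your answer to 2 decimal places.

R₀ = Σ lₓ m(x):
  age 2: 0.778 × 0.0 = 0.0000
  age 3: 0.485 × 2.6 = 1.2610
  age 4: 0.251 × 1.8 = 0.4518
  age 5: 0.120 × 6.0 = 0.7200
  age 6: 0.069 × 4.3 = 0.2967
  age 7: 0.039 × 1.8 = 0.0702
  age 8: 0.027 × 4.4 = 0.1188
R₀ = 0.0000 + 1.2610 + 0.4518 + 0.7200 + 0.2967 + 0.0702 + 0.1188 = 2.9185

2.92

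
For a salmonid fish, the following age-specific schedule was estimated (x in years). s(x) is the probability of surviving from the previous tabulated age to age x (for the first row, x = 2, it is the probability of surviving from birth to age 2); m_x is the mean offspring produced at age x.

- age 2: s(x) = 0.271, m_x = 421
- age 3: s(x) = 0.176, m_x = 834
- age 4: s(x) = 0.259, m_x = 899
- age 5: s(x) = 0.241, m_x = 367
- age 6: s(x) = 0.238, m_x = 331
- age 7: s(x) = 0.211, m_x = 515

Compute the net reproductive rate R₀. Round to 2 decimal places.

Survivorship from birth: l_x = s_2·s_3·…·s_x.
  l_2 = 0.27100
  l_3 = 0.04770
  l_4 = 0.01235
  l_5 = 0.00298
  l_6 = 0.00071
  l_7 = 0.00015
R₀ = Σ l_x m_x:
  age 2: 0.27100 × 421 = 114.0910
  age 3: 0.04770 × 834 = 39.7818
  age 4: 0.01235 × 899 = 11.1027
  age 5: 0.00298 × 367 = 1.0937
  age 6: 0.00071 × 331 = 0.2350
  age 7: 0.00015 × 515 = 0.0772
R₀ = 114.0910 + 39.7818 + 11.1027 + 1.0937 + 0.2350 + 0.0772 = 166.3814

166.38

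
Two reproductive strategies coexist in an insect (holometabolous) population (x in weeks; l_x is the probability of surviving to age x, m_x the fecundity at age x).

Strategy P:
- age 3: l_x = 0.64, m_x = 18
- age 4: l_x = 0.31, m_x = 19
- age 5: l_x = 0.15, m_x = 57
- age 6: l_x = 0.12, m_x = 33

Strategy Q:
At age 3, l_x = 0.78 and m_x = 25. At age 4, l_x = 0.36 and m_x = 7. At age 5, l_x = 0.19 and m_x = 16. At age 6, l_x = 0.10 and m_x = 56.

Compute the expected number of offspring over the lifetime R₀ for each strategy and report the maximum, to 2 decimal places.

30.66

Strategy P: R₀ = 0.64×18 + 0.31×19 + 0.15×57 + 0.12×33 = 29.9200
Strategy Q: R₀ = 0.78×25 + 0.36×7 + 0.19×16 + 0.10×56 = 30.6600
Highest R₀: strategy Q with 30.6600.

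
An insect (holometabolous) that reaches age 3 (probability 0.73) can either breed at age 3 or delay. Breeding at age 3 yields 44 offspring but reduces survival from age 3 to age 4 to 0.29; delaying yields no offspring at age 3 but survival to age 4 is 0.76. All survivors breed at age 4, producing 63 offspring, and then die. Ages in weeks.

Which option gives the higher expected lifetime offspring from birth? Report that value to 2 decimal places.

breed at age 3: R₀ = 0.73 × (44 + 0.29 × 63) = 0.73 × 62.2700 = 45.4571
delay to age 4: R₀ = 0.73 × (0.76 × 63) = 0.73 × 47.8800 = 34.9524
Higher: breed at age 3 (45.4571).

45.46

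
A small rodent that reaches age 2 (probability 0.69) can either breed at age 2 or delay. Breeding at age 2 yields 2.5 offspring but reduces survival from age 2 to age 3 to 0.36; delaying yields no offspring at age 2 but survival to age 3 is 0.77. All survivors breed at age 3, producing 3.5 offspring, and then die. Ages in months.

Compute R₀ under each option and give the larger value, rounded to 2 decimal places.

breed at age 2: R₀ = 0.69 × (2.5 + 0.36 × 3.5) = 0.69 × 3.7600 = 2.5944
delay to age 3: R₀ = 0.69 × (0.77 × 3.5) = 0.69 × 2.6950 = 1.8596
Higher: breed at age 2 (2.5944).

2.59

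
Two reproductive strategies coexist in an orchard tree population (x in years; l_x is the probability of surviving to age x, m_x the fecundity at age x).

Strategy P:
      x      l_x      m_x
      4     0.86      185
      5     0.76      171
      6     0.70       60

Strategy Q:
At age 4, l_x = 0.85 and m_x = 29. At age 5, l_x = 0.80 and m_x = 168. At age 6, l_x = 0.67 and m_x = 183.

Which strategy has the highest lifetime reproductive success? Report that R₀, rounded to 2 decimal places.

Strategy P: R₀ = 0.86×185 + 0.76×171 + 0.70×60 = 331.0600
Strategy Q: R₀ = 0.85×29 + 0.80×168 + 0.67×183 = 281.6600
Highest R₀: strategy P with 331.0600.

331.06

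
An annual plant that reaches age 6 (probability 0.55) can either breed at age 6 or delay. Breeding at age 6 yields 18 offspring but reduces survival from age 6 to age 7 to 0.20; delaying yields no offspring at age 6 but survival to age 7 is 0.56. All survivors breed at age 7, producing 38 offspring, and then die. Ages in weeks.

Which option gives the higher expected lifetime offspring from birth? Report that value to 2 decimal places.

breed at age 6: R₀ = 0.55 × (18 + 0.20 × 38) = 0.55 × 25.6000 = 14.0800
delay to age 7: R₀ = 0.55 × (0.56 × 38) = 0.55 × 21.2800 = 11.7040
Higher: breed at age 6 (14.0800).

14.08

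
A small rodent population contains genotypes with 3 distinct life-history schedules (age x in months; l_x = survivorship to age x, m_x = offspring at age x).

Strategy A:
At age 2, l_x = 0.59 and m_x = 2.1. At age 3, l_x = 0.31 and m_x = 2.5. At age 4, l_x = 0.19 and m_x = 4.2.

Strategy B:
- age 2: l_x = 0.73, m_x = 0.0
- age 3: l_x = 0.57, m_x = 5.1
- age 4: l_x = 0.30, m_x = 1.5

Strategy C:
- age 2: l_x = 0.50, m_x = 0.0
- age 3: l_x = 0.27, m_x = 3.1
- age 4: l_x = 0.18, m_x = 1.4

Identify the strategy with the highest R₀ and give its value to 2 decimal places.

Strategy A: R₀ = 0.59×2.1 + 0.31×2.5 + 0.19×4.2 = 2.8120
Strategy B: R₀ = 0.73×0.0 + 0.57×5.1 + 0.30×1.5 = 3.3570
Strategy C: R₀ = 0.50×0.0 + 0.27×3.1 + 0.18×1.4 = 1.0890
Highest R₀: strategy B with 3.3570.

3.36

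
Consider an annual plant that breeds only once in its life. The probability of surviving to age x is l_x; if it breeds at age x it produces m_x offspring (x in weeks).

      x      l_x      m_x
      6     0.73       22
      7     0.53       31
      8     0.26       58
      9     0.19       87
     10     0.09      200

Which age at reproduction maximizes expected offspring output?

Expected offspring if breeding at age x = l_x × m_x:
  age 6: 0.73 × 22 = 16.060
  age 7: 0.53 × 31 = 16.430
  age 8: 0.26 × 58 = 15.080
  age 9: 0.19 × 87 = 16.530
  age 10: 0.09 × 200 = 18.000
Maximum at age 10 (18.000).

10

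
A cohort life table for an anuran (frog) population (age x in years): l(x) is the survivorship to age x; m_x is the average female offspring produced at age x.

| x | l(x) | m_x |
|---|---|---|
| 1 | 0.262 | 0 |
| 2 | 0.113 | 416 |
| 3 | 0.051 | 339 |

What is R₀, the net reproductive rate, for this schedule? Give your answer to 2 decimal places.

R₀ = Σ l(x) m_x:
  age 1: 0.262 × 0 = 0.0000
  age 2: 0.113 × 416 = 47.0080
  age 3: 0.051 × 339 = 17.2890
R₀ = 0.0000 + 47.0080 + 17.2890 = 64.2970

64.30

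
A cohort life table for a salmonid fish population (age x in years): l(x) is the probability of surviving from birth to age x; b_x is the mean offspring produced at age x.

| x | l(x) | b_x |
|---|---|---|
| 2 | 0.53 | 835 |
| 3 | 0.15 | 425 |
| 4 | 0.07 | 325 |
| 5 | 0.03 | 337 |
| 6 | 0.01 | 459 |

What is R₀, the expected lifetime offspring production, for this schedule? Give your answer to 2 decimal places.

R₀ = Σ l(x) b_x:
  age 2: 0.53 × 835 = 442.5500
  age 3: 0.15 × 425 = 63.7500
  age 4: 0.07 × 325 = 22.7500
  age 5: 0.03 × 337 = 10.1100
  age 6: 0.01 × 459 = 4.5900
R₀ = 442.5500 + 63.7500 + 22.7500 + 10.1100 + 4.5900 = 543.7500

543.75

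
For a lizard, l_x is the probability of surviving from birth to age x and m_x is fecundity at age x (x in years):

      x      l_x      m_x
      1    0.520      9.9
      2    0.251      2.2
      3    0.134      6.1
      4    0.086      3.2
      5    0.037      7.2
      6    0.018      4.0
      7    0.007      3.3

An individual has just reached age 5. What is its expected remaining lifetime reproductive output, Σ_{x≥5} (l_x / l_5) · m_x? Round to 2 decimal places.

l_5 = 0.037. Conditional survival from age 5 to x is l_x / l_5.
  x=5: (0.037/0.037) × 7.2 = 7.2000
  x=6: (0.018/0.037) × 4.0 = 1.9459
  x=7: (0.007/0.037) × 3.3 = 0.6243
Sum = 7.2000 + 1.9459 + 0.6243 = 9.7703

9.77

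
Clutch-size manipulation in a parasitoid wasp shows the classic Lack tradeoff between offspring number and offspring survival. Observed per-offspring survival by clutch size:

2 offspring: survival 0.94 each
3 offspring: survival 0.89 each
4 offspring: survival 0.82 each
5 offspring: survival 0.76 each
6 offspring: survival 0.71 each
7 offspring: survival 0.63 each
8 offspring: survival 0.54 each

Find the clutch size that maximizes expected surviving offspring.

7

Expected surviving offspring = c × s(c):
  c=2: 2 × 0.94 = 1.880
  c=3: 3 × 0.89 = 2.670
  c=4: 4 × 0.82 = 3.280
  c=5: 5 × 0.76 = 3.800
  c=6: 6 × 0.71 = 4.260
  c=7: 7 × 0.63 = 4.410
  c=8: 8 × 0.54 = 4.320
Maximum at c = 7 (4.410 surviving offspring).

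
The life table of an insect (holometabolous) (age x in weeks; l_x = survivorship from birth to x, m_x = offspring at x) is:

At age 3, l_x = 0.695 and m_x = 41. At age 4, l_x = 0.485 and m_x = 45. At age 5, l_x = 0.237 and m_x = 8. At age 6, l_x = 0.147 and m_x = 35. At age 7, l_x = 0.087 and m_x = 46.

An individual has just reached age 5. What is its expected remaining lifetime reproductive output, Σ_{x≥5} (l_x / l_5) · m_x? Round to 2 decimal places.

46.59

l_5 = 0.237. Conditional survival from age 5 to x is l_x / l_5.
  x=5: (0.237/0.237) × 8 = 8.0000
  x=6: (0.147/0.237) × 35 = 21.7089
  x=7: (0.087/0.237) × 46 = 16.8861
Sum = 8.0000 + 21.7089 + 16.8861 = 46.5949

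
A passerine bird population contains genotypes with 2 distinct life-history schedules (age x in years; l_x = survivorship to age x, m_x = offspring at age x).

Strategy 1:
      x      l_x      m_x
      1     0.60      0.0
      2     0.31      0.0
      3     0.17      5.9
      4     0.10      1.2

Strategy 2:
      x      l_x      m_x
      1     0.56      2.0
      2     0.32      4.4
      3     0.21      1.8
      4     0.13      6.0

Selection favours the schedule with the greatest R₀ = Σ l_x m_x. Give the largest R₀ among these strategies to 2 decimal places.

3.69

Strategy 1: R₀ = 0.60×0.0 + 0.31×0.0 + 0.17×5.9 + 0.10×1.2 = 1.1230
Strategy 2: R₀ = 0.56×2.0 + 0.32×4.4 + 0.21×1.8 + 0.13×6.0 = 3.6860
Highest R₀: strategy 2 with 3.6860.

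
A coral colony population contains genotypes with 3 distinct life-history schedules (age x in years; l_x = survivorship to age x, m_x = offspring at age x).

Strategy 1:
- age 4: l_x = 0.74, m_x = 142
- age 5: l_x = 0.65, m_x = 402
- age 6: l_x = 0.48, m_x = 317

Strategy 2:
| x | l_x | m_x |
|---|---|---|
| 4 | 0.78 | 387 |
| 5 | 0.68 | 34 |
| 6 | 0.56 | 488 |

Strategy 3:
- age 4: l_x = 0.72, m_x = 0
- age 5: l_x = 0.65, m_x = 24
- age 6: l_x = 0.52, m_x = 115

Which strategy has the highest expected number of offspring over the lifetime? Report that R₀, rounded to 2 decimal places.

Strategy 1: R₀ = 0.74×142 + 0.65×402 + 0.48×317 = 518.5400
Strategy 2: R₀ = 0.78×387 + 0.68×34 + 0.56×488 = 598.2600
Strategy 3: R₀ = 0.72×0 + 0.65×24 + 0.52×115 = 75.4000
Highest R₀: strategy 2 with 598.2600.

598.26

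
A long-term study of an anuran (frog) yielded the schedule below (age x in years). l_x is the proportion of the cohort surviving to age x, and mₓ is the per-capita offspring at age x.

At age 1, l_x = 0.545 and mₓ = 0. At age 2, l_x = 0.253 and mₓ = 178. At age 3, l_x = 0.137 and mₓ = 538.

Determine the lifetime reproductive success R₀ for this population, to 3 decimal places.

R₀ = Σ l_x mₓ:
  age 1: 0.545 × 0 = 0.0000
  age 2: 0.253 × 178 = 45.0340
  age 3: 0.137 × 538 = 73.7060
R₀ = 0.0000 + 45.0340 + 73.7060 = 118.7400

118.740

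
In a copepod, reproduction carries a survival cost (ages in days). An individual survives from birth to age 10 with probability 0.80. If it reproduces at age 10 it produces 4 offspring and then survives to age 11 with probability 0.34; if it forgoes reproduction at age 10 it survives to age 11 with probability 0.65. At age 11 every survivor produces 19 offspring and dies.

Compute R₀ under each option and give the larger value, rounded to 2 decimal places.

breed at age 10: R₀ = 0.80 × (4 + 0.34 × 19) = 0.80 × 10.4600 = 8.3680
delay to age 11: R₀ = 0.80 × (0.65 × 19) = 0.80 × 12.3500 = 9.8800
Higher: delay to age 11 (9.8800).

9.88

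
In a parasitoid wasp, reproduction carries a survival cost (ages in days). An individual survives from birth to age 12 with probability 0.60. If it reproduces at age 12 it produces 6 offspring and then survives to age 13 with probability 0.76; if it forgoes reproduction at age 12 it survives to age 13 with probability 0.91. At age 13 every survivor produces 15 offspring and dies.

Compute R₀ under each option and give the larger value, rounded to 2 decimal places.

10.44

breed at age 12: R₀ = 0.60 × (6 + 0.76 × 15) = 0.60 × 17.4000 = 10.4400
delay to age 13: R₀ = 0.60 × (0.91 × 15) = 0.60 × 13.6500 = 8.1900
Higher: breed at age 12 (10.4400).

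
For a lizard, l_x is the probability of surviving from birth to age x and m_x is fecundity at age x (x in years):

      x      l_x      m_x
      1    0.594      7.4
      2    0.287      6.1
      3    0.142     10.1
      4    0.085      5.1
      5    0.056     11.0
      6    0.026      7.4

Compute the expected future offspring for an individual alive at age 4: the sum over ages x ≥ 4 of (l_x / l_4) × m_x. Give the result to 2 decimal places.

l_4 = 0.085. Conditional survival from age 4 to x is l_x / l_4.
  x=4: (0.085/0.085) × 5.1 = 5.1000
  x=5: (0.056/0.085) × 11.0 = 7.2471
  x=6: (0.026/0.085) × 7.4 = 2.2635
Sum = 5.1000 + 7.2471 + 2.2635 = 14.6106

14.61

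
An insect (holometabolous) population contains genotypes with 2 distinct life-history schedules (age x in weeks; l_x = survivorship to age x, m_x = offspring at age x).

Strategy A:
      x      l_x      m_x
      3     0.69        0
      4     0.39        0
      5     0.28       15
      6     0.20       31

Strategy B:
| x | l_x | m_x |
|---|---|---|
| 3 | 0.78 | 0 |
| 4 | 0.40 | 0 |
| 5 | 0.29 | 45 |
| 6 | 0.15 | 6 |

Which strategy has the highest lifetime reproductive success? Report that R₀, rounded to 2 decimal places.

Strategy A: R₀ = 0.69×0 + 0.39×0 + 0.28×15 + 0.20×31 = 10.4000
Strategy B: R₀ = 0.78×0 + 0.40×0 + 0.29×45 + 0.15×6 = 13.9500
Highest R₀: strategy B with 13.9500.

13.95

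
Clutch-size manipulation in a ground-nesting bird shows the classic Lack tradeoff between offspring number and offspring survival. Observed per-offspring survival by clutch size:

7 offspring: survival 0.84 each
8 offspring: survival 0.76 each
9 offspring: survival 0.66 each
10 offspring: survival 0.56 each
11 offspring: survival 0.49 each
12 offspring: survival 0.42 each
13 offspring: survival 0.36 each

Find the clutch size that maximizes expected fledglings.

Expected fledglings = c × s(c):
  c=7: 7 × 0.84 = 5.880
  c=8: 8 × 0.76 = 6.080
  c=9: 9 × 0.66 = 5.940
  c=10: 10 × 0.56 = 5.600
  c=11: 11 × 0.49 = 5.390
  c=12: 12 × 0.42 = 5.040
  c=13: 13 × 0.36 = 4.680
Maximum at c = 8 (6.080 fledglings).

8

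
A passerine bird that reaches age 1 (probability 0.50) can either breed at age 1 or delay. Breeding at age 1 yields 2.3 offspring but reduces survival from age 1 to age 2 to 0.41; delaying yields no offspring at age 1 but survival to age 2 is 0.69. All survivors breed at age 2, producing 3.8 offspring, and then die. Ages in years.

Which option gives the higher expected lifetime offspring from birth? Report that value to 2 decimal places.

1.93

breed at age 1: R₀ = 0.50 × (2.3 + 0.41 × 3.8) = 0.50 × 3.8580 = 1.9290
delay to age 2: R₀ = 0.50 × (0.69 × 3.8) = 0.50 × 2.6220 = 1.3110
Higher: breed at age 1 (1.9290).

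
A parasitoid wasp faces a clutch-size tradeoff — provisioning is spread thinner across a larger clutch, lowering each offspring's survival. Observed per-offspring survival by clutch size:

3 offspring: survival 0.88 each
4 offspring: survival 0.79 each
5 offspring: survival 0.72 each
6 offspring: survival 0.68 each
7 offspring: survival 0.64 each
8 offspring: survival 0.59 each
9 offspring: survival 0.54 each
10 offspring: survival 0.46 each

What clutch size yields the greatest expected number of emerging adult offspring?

Expected emerging adult offspring = c × s(c):
  c=3: 3 × 0.88 = 2.640
  c=4: 4 × 0.79 = 3.160
  c=5: 5 × 0.72 = 3.600
  c=6: 6 × 0.68 = 4.080
  c=7: 7 × 0.64 = 4.480
  c=8: 8 × 0.59 = 4.720
  c=9: 9 × 0.54 = 4.860
  c=10: 10 × 0.46 = 4.600
Maximum at c = 9 (4.860 emerging adult offspring).

9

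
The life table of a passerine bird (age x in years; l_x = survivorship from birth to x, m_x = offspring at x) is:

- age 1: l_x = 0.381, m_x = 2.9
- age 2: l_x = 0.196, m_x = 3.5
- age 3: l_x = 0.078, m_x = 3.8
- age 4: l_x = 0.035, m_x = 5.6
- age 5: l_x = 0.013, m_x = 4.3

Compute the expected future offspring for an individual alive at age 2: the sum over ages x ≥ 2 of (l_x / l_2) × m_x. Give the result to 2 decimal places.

6.30

l_2 = 0.196. Conditional survival from age 2 to x is l_x / l_2.
  x=2: (0.196/0.196) × 3.5 = 3.5000
  x=3: (0.078/0.196) × 3.8 = 1.5122
  x=4: (0.035/0.196) × 5.6 = 1.0000
  x=5: (0.013/0.196) × 4.3 = 0.2852
Sum = 3.5000 + 1.5122 + 1.0000 + 0.2852 = 6.2974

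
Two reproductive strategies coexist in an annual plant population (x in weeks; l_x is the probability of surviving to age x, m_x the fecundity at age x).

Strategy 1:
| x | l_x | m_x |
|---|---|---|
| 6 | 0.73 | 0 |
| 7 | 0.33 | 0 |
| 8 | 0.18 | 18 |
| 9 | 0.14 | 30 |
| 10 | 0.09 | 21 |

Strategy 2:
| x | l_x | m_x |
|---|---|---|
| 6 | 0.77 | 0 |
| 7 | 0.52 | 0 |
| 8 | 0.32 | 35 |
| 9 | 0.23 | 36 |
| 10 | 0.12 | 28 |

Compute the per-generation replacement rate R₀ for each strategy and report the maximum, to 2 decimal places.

Strategy 1: R₀ = 0.73×0 + 0.33×0 + 0.18×18 + 0.14×30 + 0.09×21 = 9.3300
Strategy 2: R₀ = 0.77×0 + 0.52×0 + 0.32×35 + 0.23×36 + 0.12×28 = 22.8400
Highest R₀: strategy 2 with 22.8400.

22.84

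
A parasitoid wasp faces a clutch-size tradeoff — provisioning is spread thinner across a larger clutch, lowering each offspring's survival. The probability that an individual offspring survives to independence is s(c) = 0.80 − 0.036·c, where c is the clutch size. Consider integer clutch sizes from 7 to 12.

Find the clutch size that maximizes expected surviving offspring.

11

Expected surviving offspring = c × s(c):
  c=7: 7 × 0.548 = 3.836
  c=8: 8 × 0.512 = 4.096
  c=9: 9 × 0.476 = 4.284
  c=10: 10 × 0.440 = 4.400
  c=11: 11 × 0.404 = 4.444
  c=12: 12 × 0.368 = 4.416
Maximum at c = 11 (4.444 surviving offspring).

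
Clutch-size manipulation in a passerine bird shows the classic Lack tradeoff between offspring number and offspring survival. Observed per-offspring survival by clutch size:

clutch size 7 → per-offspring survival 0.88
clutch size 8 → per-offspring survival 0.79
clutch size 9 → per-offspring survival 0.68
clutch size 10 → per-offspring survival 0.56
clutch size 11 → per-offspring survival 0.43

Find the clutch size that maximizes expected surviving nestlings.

Expected surviving nestlings = c × s(c):
  c=7: 7 × 0.88 = 6.160
  c=8: 8 × 0.79 = 6.320
  c=9: 9 × 0.68 = 6.120
  c=10: 10 × 0.56 = 5.600
  c=11: 11 × 0.43 = 4.730
Maximum at c = 8 (6.320 surviving nestlings).

8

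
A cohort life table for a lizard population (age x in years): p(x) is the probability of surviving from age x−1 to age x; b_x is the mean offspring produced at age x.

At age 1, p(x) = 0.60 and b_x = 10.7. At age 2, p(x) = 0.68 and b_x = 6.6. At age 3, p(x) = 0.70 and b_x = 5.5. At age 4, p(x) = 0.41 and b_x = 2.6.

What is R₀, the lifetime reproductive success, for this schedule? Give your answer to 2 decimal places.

10.99

Survivorship from birth: l_x = p_1·p_2·…·p_x.
  l_1 = 0.60000
  l_2 = 0.40800
  l_3 = 0.28560
  l_4 = 0.11710
R₀ = Σ l_x b_x:
  age 1: 0.60000 × 10.7 = 6.4200
  age 2: 0.40800 × 6.6 = 2.6928
  age 3: 0.28560 × 5.5 = 1.5708
  age 4: 0.11710 × 2.6 = 0.3045
R₀ = 6.4200 + 2.6928 + 1.5708 + 0.3045 = 10.9881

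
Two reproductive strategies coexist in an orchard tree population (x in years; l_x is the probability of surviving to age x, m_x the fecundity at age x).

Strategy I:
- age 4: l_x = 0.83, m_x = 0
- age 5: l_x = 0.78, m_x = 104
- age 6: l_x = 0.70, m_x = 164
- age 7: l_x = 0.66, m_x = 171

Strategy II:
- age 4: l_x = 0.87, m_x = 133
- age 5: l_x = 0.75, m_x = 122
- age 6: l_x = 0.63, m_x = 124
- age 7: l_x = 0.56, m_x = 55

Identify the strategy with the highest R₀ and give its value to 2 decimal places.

Strategy I: R₀ = 0.83×0 + 0.78×104 + 0.70×164 + 0.66×171 = 308.7800
Strategy II: R₀ = 0.87×133 + 0.75×122 + 0.63×124 + 0.56×55 = 316.1300
Highest R₀: strategy II with 316.1300.

316.13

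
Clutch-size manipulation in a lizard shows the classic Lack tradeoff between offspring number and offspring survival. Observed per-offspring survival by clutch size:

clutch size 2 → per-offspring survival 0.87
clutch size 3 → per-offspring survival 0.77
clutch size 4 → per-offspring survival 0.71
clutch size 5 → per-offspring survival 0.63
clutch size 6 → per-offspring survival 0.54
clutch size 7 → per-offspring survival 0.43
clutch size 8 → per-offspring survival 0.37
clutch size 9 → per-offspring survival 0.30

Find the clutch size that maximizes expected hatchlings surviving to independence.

Expected hatchlings surviving to independence = c × s(c):
  c=2: 2 × 0.87 = 1.740
  c=3: 3 × 0.77 = 2.310
  c=4: 4 × 0.71 = 2.840
  c=5: 5 × 0.63 = 3.150
  c=6: 6 × 0.54 = 3.240
  c=7: 7 × 0.43 = 3.010
  c=8: 8 × 0.37 = 2.960
  c=9: 9 × 0.30 = 2.700
Maximum at c = 6 (3.240 hatchlings surviving to independence).

6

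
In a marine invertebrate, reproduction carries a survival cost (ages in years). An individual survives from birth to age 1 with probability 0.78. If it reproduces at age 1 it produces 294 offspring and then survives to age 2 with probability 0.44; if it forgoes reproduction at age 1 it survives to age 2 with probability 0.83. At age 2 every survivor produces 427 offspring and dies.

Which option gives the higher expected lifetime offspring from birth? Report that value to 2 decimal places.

breed at age 1: R₀ = 0.78 × (294 + 0.44 × 427) = 0.78 × 481.8800 = 375.8664
delay to age 2: R₀ = 0.78 × (0.83 × 427) = 0.78 × 354.4100 = 276.4398
Higher: breed at age 1 (375.8664).

375.87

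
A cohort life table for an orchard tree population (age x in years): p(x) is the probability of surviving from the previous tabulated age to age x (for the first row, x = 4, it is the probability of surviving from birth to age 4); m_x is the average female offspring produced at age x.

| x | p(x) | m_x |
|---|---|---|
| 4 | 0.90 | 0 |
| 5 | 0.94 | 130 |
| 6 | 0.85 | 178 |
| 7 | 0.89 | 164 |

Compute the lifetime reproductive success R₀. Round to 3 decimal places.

342.940

Survivorship from birth: l_x = p_4·p_5·…·p_x.
  l_4 = 0.90000
  l_5 = 0.84600
  l_6 = 0.71910
  l_7 = 0.64000
R₀ = Σ l_x m_x:
  age 4: 0.90000 × 0 = 0.0000
  age 5: 0.84600 × 130 = 109.9800
  age 6: 0.71910 × 178 = 127.9998
  age 7: 0.64000 × 164 = 104.9600
R₀ = 0.0000 + 109.9800 + 127.9998 + 104.9600 = 342.9398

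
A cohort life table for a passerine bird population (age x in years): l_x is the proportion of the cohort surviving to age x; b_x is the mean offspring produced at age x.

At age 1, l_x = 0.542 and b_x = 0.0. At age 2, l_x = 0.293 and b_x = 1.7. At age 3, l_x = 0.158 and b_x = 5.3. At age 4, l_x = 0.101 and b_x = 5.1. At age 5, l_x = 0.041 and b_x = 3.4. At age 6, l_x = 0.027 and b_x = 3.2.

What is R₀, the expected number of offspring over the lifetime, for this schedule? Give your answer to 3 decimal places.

2.076

R₀ = Σ l_x b_x:
  age 1: 0.542 × 0.0 = 0.0000
  age 2: 0.293 × 1.7 = 0.4981
  age 3: 0.158 × 5.3 = 0.8374
  age 4: 0.101 × 5.1 = 0.5151
  age 5: 0.041 × 3.4 = 0.1394
  age 6: 0.027 × 3.2 = 0.0864
R₀ = 0.0000 + 0.4981 + 0.8374 + 0.5151 + 0.1394 + 0.0864 = 2.0764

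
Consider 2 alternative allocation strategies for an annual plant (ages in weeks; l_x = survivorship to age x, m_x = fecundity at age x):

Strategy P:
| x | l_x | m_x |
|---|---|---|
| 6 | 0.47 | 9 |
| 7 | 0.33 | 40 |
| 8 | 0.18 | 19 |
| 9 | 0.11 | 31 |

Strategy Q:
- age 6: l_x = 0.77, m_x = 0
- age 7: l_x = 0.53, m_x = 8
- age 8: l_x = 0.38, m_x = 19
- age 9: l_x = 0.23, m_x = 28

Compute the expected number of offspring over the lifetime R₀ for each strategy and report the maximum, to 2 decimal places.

Strategy P: R₀ = 0.47×9 + 0.33×40 + 0.18×19 + 0.11×31 = 24.2600
Strategy Q: R₀ = 0.77×0 + 0.53×8 + 0.38×19 + 0.23×28 = 17.9000
Highest R₀: strategy P with 24.2600.

24.26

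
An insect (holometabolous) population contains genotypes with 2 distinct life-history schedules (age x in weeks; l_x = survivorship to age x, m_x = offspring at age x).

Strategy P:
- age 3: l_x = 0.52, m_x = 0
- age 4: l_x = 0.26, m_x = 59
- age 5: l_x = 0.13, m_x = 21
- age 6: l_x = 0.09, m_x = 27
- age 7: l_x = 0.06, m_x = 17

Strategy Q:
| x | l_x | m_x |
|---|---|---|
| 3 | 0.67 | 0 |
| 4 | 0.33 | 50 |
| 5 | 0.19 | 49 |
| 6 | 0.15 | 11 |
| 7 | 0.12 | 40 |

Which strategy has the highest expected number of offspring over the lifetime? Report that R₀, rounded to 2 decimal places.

32.26

Strategy P: R₀ = 0.52×0 + 0.26×59 + 0.13×21 + 0.09×27 + 0.06×17 = 21.5200
Strategy Q: R₀ = 0.67×0 + 0.33×50 + 0.19×49 + 0.15×11 + 0.12×40 = 32.2600
Highest R₀: strategy Q with 32.2600.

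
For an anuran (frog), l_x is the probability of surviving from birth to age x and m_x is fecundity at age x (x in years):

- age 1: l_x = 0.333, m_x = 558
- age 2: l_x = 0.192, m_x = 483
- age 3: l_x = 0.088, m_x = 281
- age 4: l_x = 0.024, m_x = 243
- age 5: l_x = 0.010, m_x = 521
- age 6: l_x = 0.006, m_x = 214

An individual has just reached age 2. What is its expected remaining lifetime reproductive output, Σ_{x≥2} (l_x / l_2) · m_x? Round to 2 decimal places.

675.99

l_2 = 0.192. Conditional survival from age 2 to x is l_x / l_2.
  x=2: (0.192/0.192) × 483 = 483.0000
  x=3: (0.088/0.192) × 281 = 128.7917
  x=4: (0.024/0.192) × 243 = 30.3750
  x=5: (0.010/0.192) × 521 = 27.1354
  x=6: (0.006/0.192) × 214 = 6.6875
Sum = 483.0000 + 128.7917 + 30.3750 + 27.1354 + 6.6875 = 675.9896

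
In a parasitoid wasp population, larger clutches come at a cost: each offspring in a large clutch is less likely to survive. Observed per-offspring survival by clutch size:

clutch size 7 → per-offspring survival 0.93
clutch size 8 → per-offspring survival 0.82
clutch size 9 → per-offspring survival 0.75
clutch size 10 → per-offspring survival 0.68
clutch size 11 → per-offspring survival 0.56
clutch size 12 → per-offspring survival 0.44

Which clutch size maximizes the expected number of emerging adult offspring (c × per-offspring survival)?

10

Expected emerging adult offspring = c × s(c):
  c=7: 7 × 0.93 = 6.510
  c=8: 8 × 0.82 = 6.560
  c=9: 9 × 0.75 = 6.750
  c=10: 10 × 0.68 = 6.800
  c=11: 11 × 0.56 = 6.160
  c=12: 12 × 0.44 = 5.280
Maximum at c = 10 (6.800 emerging adult offspring).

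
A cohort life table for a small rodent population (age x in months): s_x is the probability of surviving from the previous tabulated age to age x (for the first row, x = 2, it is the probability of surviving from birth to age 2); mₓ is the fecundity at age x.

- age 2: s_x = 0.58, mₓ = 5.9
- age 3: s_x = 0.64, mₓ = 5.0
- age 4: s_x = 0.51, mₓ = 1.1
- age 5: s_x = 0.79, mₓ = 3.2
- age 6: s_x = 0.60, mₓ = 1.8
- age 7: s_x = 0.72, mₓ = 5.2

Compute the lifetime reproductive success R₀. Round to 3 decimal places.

6.462

Survivorship from birth: l_x = s_2·s_3·…·s_x.
  l_2 = 0.58000
  l_3 = 0.37120
  l_4 = 0.18931
  l_5 = 0.14956
  l_6 = 0.08973
  l_7 = 0.06461
R₀ = Σ l_x mₓ:
  age 2: 0.58000 × 5.9 = 3.4220
  age 3: 0.37120 × 5.0 = 1.8560
  age 4: 0.18931 × 1.1 = 0.2082
  age 5: 0.14956 × 3.2 = 0.4786
  age 6: 0.08973 × 1.8 = 0.1615
  age 7: 0.06461 × 5.2 = 0.3360
R₀ = 3.4220 + 1.8560 + 0.2082 + 0.4786 + 0.1615 + 0.3360 = 6.4623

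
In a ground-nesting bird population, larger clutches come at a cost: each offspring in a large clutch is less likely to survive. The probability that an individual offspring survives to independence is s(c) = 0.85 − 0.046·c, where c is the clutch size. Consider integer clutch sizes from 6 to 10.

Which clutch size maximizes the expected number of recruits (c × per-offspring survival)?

Expected recruits = c × s(c):
  c=6: 6 × 0.574 = 3.444
  c=7: 7 × 0.528 = 3.696
  c=8: 8 × 0.482 = 3.856
  c=9: 9 × 0.436 = 3.924
  c=10: 10 × 0.390 = 3.900
Maximum at c = 9 (3.924 recruits).

9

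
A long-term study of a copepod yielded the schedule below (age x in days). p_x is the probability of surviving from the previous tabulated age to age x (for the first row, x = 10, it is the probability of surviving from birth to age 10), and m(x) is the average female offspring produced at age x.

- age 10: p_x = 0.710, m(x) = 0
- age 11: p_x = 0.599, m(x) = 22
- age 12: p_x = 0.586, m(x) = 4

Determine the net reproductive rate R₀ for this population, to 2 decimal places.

Survivorship from birth: l_x = p_10·p_11·…·p_x.
  l_10 = 0.71000
  l_11 = 0.42529
  l_12 = 0.24922
R₀ = Σ l_x m(x):
  age 10: 0.71000 × 0 = 0.0000
  age 11: 0.42529 × 22 = 9.3564
  age 12: 0.24922 × 4 = 0.9969
R₀ = 0.0000 + 9.3564 + 0.9969 = 10.3533

10.35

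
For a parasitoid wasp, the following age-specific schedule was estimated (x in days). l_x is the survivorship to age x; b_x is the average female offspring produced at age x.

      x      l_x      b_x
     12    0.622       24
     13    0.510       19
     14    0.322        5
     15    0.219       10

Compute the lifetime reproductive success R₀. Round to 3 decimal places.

28.418

R₀ = Σ l_x b_x:
  age 12: 0.622 × 24 = 14.9280
  age 13: 0.510 × 19 = 9.6900
  age 14: 0.322 × 5 = 1.6100
  age 15: 0.219 × 10 = 2.1900
R₀ = 14.9280 + 9.6900 + 1.6100 + 2.1900 = 28.4180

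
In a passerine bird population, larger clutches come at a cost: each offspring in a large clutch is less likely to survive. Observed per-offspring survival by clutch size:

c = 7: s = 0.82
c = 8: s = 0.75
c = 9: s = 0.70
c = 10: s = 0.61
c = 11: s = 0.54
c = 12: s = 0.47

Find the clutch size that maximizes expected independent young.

9

Expected independent young = c × s(c):
  c=7: 7 × 0.82 = 5.740
  c=8: 8 × 0.75 = 6.000
  c=9: 9 × 0.70 = 6.300
  c=10: 10 × 0.61 = 6.100
  c=11: 11 × 0.54 = 5.940
  c=12: 12 × 0.47 = 5.640
Maximum at c = 9 (6.300 independent young).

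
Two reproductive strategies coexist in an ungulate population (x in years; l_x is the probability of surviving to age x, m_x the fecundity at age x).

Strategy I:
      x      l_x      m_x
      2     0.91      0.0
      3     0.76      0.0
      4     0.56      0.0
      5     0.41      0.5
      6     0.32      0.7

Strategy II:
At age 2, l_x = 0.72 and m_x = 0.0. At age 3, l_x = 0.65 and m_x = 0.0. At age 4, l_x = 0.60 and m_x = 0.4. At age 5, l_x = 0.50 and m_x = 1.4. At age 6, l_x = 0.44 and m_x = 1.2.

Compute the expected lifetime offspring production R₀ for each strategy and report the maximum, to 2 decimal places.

1.47

Strategy I: R₀ = 0.91×0.0 + 0.76×0.0 + 0.56×0.0 + 0.41×0.5 + 0.32×0.7 = 0.4290
Strategy II: R₀ = 0.72×0.0 + 0.65×0.0 + 0.60×0.4 + 0.50×1.4 + 0.44×1.2 = 1.4680
Highest R₀: strategy II with 1.4680.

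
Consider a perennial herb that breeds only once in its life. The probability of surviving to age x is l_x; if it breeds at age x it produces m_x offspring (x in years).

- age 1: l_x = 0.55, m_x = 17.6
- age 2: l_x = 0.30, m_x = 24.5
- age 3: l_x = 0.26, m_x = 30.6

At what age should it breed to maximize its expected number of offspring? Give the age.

1

Expected offspring if breeding at age x = l_x × m_x:
  age 1: 0.55 × 17.6 = 9.680
  age 2: 0.30 × 24.5 = 7.350
  age 3: 0.26 × 30.6 = 7.956
Maximum at age 1 (9.680).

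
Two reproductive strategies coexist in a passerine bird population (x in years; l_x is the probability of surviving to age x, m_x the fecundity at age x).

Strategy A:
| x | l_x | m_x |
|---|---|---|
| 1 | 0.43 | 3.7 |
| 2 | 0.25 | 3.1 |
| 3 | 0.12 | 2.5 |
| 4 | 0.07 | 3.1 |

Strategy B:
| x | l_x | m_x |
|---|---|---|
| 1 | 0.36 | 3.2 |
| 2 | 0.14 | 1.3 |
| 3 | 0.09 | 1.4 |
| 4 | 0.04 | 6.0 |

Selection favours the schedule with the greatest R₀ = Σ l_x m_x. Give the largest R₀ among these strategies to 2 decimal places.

Strategy A: R₀ = 0.43×3.7 + 0.25×3.1 + 0.12×2.5 + 0.07×3.1 = 2.8830
Strategy B: R₀ = 0.36×3.2 + 0.14×1.3 + 0.09×1.4 + 0.04×6.0 = 1.7000
Highest R₀: strategy A with 2.8830.

2.88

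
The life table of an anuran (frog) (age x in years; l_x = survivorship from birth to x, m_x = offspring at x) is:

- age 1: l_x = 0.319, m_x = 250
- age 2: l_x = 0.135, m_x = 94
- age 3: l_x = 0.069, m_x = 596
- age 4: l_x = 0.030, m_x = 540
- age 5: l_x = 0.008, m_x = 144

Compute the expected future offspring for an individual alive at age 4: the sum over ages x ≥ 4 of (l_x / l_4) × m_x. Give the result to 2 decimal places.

578.40

l_4 = 0.030. Conditional survival from age 4 to x is l_x / l_4.
  x=4: (0.030/0.030) × 540 = 540.0000
  x=5: (0.008/0.030) × 144 = 38.4000
Sum = 540.0000 + 38.4000 = 578.4000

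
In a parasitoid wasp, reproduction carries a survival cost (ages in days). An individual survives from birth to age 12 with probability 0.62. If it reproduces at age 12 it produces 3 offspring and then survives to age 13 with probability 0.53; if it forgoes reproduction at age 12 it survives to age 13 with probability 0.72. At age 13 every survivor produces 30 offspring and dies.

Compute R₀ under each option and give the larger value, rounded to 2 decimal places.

13.39

breed at age 12: R₀ = 0.62 × (3 + 0.53 × 30) = 0.62 × 18.9000 = 11.7180
delay to age 13: R₀ = 0.62 × (0.72 × 30) = 0.62 × 21.6000 = 13.3920
Higher: delay to age 13 (13.3920).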